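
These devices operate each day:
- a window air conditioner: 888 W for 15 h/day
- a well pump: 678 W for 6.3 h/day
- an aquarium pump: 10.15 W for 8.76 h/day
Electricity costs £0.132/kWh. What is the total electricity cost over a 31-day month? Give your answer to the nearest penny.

£72.35

window air conditioner: 888 W × 15 h × 31 d = 412,920 Wh = 412.9 kWh
well pump: 678 W × 6.3 h × 31 d = 132,413 Wh = 132.4 kWh
aquarium pump: 10.15 W × 8.76 h × 31 d = 2,756 Wh = 2.756 kWh
Total energy = 412.9 + 132.4 + 2.756 = 548.1 kWh
Cost = 548.1 kWh × £0.132 = £72.35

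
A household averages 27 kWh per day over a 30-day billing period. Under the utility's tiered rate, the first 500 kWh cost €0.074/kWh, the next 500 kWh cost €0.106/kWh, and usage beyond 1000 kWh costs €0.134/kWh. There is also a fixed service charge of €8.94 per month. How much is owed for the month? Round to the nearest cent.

Usage = 27 kWh/day × 30 days = 810 kWh
First 500 kWh × €0.074 = €37.00
Next 310 kWh × €0.106 = €32.86
Remaining tier: 0 kWh (not reached)
Energy charge = €69.86; + service €8.94 = €78.80

€78.80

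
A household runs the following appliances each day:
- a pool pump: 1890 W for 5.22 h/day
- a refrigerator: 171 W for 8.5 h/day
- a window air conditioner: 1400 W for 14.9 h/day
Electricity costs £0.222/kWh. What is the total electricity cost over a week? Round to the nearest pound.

pool pump: 1890 W × 5.22 h × 7 d = 69,061 Wh = 69.06 kWh
refrigerator: 171 W × 8.5 h × 7 d = 10,174 Wh = 10.17 kWh
window air conditioner: 1400 W × 14.9 h × 7 d = 146,020 Wh = 146 kWh
Total energy = 69.06 + 10.17 + 146 = 225.3 kWh
Cost = 225.3 kWh × £0.222 = £50.01 ≈ £50

£50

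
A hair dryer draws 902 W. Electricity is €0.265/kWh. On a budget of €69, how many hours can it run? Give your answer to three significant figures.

289 h

Energy budget = €69 / €0.265 per kWh = 260.4 kWh = 260,377 Wh
Runtime = 260,377 Wh / 902 W = 288.7 h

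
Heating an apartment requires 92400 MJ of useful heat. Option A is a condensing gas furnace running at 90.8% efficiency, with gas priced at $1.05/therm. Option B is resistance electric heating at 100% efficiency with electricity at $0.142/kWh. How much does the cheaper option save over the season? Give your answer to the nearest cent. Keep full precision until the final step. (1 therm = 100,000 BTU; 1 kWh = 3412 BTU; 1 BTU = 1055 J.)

Heat load = 92400 MJ = 92,400,000,000 J / 1055 = 87,582,938 BTU
Gas: input = 87,582,938 / 0.908 = 96,456,981 BTU = 964.6 therm → 964.6 × $1.05 = $1,012.80
Electric: 87,582,938 BTU / 3412 = 25,670 kWh → × $0.142 = $3,645.01
Difference = |$1,012.80 − $3,645.01| = $2,632.21

$2632.21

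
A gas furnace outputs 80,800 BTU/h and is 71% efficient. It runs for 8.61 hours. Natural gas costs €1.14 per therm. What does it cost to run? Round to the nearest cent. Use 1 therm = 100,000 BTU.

€11.17

Heat delivered = 80,800 BTU/h × 8.61 h = 695,688 BTU
Gas input = 695,688 / 0.71 = 979,842 BTU
= 979,842 / 100,000 = 9.798 therm
Cost = 9.798 × €1.14/therm = €11.17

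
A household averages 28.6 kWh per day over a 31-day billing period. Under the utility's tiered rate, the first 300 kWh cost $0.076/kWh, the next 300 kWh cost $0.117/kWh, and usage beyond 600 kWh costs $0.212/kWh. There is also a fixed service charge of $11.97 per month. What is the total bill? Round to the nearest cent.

$130.63

Usage = 28.6 kWh/day × 31 days = 886.6 kWh
First 300 kWh × $0.076 = $22.80
Next 300 kWh × $0.117 = $35.10
Remaining 286.6 kWh × $0.212 = $60.76
Energy charge = $118.66; + service $11.97 = $130.63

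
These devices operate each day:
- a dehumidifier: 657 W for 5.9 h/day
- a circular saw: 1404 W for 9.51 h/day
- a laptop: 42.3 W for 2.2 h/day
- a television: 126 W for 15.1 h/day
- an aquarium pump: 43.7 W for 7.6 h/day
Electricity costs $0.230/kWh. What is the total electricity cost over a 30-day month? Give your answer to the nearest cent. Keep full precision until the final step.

$134.94

dehumidifier: 657 W × 5.9 h × 30 d = 116,289 Wh = 116.3 kWh
circular saw: 1404 W × 9.51 h × 30 d = 400,561 Wh = 400.6 kWh
laptop: 42.3 W × 2.2 h × 30 d = 2,792 Wh = 2.792 kWh
television: 126 W × 15.1 h × 30 d = 57,078 Wh = 57.08 kWh
aquarium pump: 43.7 W × 7.6 h × 30 d = 9,964 Wh = 9.964 kWh
Total energy = 116.3 + 400.6 + 2.792 + 57.08 + 9.964 = 586.7 kWh
Cost = 586.7 kWh × $0.230 = $134.94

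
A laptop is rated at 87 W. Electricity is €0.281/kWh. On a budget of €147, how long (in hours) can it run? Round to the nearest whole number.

Energy budget = €147 / €0.281 per kWh = 523.1 kWh = 523,132 Wh
Runtime = 523,132 Wh / 87 W = 6,013 h

6013 h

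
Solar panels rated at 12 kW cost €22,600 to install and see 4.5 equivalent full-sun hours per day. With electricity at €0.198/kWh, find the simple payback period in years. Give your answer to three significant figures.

Daily generation = 12 kW × 4.5 h = 54 kWh
Annual generation = 54 × 365 = 19710 kWh
Annual savings = 19710 × €0.198 = €3,902.58
Payback = €22,600 / €3,902.58 = 5.79 years

5.79 years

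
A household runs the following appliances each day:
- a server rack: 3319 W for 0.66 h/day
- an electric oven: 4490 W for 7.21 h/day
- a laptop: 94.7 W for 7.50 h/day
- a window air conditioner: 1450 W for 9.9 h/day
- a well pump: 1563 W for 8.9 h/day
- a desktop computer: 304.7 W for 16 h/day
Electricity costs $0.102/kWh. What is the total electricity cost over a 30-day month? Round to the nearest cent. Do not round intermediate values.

server rack: 3319 W × 0.66 h × 30 d = 65,716 Wh = 65.72 kWh
electric oven: 4490 W × 7.21 h × 30 d = 971,187 Wh = 971.2 kWh
laptop: 94.7 W × 7.50 h × 30 d = 21,308 Wh = 21.31 kWh
window air conditioner: 1450 W × 9.9 h × 30 d = 430,650 Wh = 430.6 kWh
well pump: 1563 W × 8.9 h × 30 d = 417,321 Wh = 417.3 kWh
desktop computer: 304.7 W × 16 h × 30 d = 146,256 Wh = 146.3 kWh
Total energy = 65.72 + 971.2 + 21.31 + 430.6 + 417.3 + 146.3 = 2,052 kWh
Cost = 2,052 kWh × $0.102 = $209.35

$209.35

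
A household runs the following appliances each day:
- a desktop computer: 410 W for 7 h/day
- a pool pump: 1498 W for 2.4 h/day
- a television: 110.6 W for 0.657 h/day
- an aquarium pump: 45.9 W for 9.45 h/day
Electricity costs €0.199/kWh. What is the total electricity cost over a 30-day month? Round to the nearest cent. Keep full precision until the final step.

€41.62

desktop computer: 410 W × 7 h × 30 d = 86,100 Wh = 86.1 kWh
pool pump: 1498 W × 2.4 h × 30 d = 107,856 Wh = 107.9 kWh
television: 110.6 W × 0.657 h × 30 d = 2,180 Wh = 2.18 kWh
aquarium pump: 45.9 W × 9.45 h × 30 d = 13,013 Wh = 13.01 kWh
Total energy = 86.1 + 107.9 + 2.18 + 13.01 = 209.1 kWh
Cost = 209.1 kWh × €0.199 = €41.62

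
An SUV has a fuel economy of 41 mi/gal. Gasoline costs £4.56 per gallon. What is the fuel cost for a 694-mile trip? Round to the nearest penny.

Fuel = 694 mi / 41 mpg = 16.93 gal
Cost = 16.93 gal × £4.56/gal = £77.19

£77.19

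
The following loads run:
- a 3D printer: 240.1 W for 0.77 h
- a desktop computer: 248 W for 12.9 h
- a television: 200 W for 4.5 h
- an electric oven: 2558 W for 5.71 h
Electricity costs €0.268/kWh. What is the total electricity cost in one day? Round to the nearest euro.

3D printer: 240.1 W × 0.77 h = 185 Wh = 0.1849 kWh
desktop computer: 248 W × 12.9 h = 3,199 Wh = 3.199 kWh
television: 200 W × 4.5 h = 900 Wh = 0.9 kWh
electric oven: 2558 W × 5.71 h = 14,606 Wh = 14.61 kWh
Total energy = 0.1849 + 3.199 + 0.9 + 14.61 = 18.89 kWh
Cost = 18.89 kWh × €0.268 = €5.06 ≈ €5

€5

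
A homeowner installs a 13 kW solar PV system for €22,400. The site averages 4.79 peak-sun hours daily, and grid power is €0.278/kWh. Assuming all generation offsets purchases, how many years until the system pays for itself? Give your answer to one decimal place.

3.5 years

Daily generation = 13 kW × 4.79 h = 62.27 kWh
Annual generation = 62.27 × 365 = 22729 kWh
Annual savings = 22729 × €0.278 = €6,318.54
Payback = €22,400 / €6,318.54 = 3.55 years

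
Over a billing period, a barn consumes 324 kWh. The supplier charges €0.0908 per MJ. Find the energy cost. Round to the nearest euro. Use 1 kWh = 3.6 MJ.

€106

324 kWh × (3.6 MJ/kWh) = 1,166 MJ
Cost = 1,166 MJ × €0.0908/MJ = €105.91 ≈ €106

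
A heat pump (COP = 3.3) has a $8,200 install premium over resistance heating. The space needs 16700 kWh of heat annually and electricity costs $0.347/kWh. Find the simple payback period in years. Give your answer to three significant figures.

Resistance: 16700 kWh × $0.347 = $5,794.90/yr
Heat pump: 16700 / 3.3 = 5061 kWh in → × $0.347 = $1,756.03/yr
Annual savings = $4,038.87
Payback = $8,200 / $4,038.87 = 2.03 years

2.03 years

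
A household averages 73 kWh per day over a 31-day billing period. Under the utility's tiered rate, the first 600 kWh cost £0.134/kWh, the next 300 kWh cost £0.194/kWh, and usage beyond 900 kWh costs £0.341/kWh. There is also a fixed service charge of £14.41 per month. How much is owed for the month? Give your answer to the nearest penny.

£617.79

Usage = 73 kWh/day × 31 days = 2263 kWh
First 600 kWh × £0.134 = £80.40
Next 300 kWh × £0.194 = £58.20
Remaining 1363 kWh × £0.341 = £464.78
Energy charge = £603.38; + service £14.41 = £617.79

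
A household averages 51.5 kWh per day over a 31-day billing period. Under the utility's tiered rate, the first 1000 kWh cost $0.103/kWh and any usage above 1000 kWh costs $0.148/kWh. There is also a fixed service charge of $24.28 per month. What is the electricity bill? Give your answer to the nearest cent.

Usage = 51.5 kWh/day × 31 days = 1596.5 kWh
First 1000 kWh × $0.103 = $103.00
Remaining 596.5 kWh × $0.148 = $88.28
Energy charge = $191.28; + service $24.28 = $215.56

$215.56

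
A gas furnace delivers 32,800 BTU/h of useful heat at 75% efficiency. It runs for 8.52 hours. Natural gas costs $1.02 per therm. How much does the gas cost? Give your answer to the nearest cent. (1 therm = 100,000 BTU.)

$3.80

Heat delivered = 32,800 BTU/h × 8.52 h = 279,456 BTU
Gas input = 279,456 / 0.75 = 372,608 BTU
= 372,608 / 100,000 = 3.726 therm
Cost = 3.726 × $1.02/therm = $3.80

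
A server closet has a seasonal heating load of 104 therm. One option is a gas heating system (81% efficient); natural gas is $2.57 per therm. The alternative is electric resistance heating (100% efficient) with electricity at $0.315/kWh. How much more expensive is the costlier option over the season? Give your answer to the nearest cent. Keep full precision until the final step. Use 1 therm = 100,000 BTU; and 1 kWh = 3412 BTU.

$630.17

Heat load = 104 therm × 100,000 = 10,400,000 BTU
Gas: input = 10,400,000 / 0.81 = 12,839,506 BTU = 128.4 therm → 128.4 × $2.57 = $329.98
Electric: 10,400,000 BTU / 3412 = 3,048 kWh → × $0.315 = $960.14
Difference = |$329.98 − $960.14| = $630.17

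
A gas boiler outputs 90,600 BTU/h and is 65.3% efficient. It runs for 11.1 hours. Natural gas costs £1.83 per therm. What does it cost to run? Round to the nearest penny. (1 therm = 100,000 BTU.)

Heat delivered = 90,600 BTU/h × 11.1 h = 1,005,660 BTU
Gas input = 1,005,660 / 0.653 = 1,540,061 BTU
= 1,540,061 / 100,000 = 15.4 therm
Cost = 15.4 × £1.83/therm = £28.18

£28.18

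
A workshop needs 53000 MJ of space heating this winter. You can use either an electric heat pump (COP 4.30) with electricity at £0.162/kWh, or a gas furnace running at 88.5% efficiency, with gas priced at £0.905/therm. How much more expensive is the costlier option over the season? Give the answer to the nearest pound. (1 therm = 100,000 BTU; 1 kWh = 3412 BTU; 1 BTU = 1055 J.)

Heat load = 53000 MJ = 53,000,000,000 J / 1055 = 50,236,967 BTU
Gas: input = 50,236,967 / 0.885 = 56,764,934 BTU = 567.6 therm → 567.6 × £0.905 = £513.72
Heat pump: 50,236,967 BTU / 3412 = 14,720 kWh heat; / 4.30 = 3,424 kWh in → × £0.162 = £554.70
Difference = |£513.72 − £554.70| = £40.98 ≈ £41

£41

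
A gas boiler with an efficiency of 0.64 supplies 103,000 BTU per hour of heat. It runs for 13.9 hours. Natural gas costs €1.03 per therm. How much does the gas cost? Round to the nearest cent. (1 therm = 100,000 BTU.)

€23.04

Heat delivered = 103,000 BTU/h × 13.9 h = 1,431,700 BTU
Gas input = 1,431,700 / 0.64 = 2,237,031 BTU
= 2,237,031 / 100,000 = 22.37 therm
Cost = 22.37 × €1.03/therm = €23.04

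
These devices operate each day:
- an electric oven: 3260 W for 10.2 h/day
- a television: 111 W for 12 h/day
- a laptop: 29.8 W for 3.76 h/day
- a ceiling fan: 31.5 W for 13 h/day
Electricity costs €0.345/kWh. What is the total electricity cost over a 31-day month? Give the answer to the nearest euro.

€375

electric oven: 3260 W × 10.2 h × 31 d = 1,030,812 Wh = 1,031 kWh
television: 111 W × 12 h × 31 d = 41,292 Wh = 41.29 kWh
laptop: 29.8 W × 3.76 h × 31 d = 3,473 Wh = 3.473 kWh
ceiling fan: 31.5 W × 13 h × 31 d = 12,694 Wh = 12.69 kWh
Total energy = 1,031 + 41.29 + 3.473 + 12.69 = 1,088 kWh
Cost = 1,088 kWh × €0.345 = €375.45 ≈ €375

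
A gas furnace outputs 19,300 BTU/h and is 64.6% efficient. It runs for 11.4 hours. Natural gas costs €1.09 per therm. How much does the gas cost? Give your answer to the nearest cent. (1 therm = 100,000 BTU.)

€3.71

Heat delivered = 19,300 BTU/h × 11.4 h = 220,020 BTU
Gas input = 220,020 / 0.646 = 340,588 BTU
= 340,588 / 100,000 = 3.406 therm
Cost = 3.406 × €1.09/therm = €3.71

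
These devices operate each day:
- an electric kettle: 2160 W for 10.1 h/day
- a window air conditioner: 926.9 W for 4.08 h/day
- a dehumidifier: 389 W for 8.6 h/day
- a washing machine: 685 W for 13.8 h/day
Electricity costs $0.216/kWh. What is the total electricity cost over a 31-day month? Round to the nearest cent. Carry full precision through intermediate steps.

$257.10

electric kettle: 2160 W × 10.1 h × 31 d = 676,296 Wh = 676.3 kWh
window air conditioner: 926.9 W × 4.08 h × 31 d = 117,234 Wh = 117.2 kWh
dehumidifier: 389 W × 8.6 h × 31 d = 103,707 Wh = 103.7 kWh
washing machine: 685 W × 13.8 h × 31 d = 293,043 Wh = 293 kWh
Total energy = 676.3 + 117.2 + 103.7 + 293 = 1,190 kWh
Cost = 1,190 kWh × $0.216 = $257.10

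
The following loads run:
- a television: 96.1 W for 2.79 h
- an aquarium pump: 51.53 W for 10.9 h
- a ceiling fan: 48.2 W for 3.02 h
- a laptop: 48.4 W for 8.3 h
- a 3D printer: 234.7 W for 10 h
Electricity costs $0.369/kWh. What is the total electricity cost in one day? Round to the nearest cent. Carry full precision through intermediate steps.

television: 96.1 W × 2.79 h = 268 Wh = 0.2681 kWh
aquarium pump: 51.53 W × 10.9 h = 562 Wh = 0.5617 kWh
ceiling fan: 48.2 W × 3.02 h = 146 Wh = 0.1456 kWh
laptop: 48.4 W × 8.3 h = 402 Wh = 0.4017 kWh
3D printer: 234.7 W × 10 h = 2,347 Wh = 2.347 kWh
Total energy = 0.2681 + 0.5617 + 0.1456 + 0.4017 + 2.347 = 3.724 kWh
Cost = 3.724 kWh × $0.369 = $1.37

$1.37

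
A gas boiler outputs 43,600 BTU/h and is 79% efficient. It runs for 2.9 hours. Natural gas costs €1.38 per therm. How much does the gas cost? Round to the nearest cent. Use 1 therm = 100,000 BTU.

Heat delivered = 43,600 BTU/h × 2.9 h = 126,440 BTU
Gas input = 126,440 / 0.79 = 160,051 BTU
= 160,051 / 100,000 = 1.601 therm
Cost = 1.601 × €1.38/therm = €2.21

€2.21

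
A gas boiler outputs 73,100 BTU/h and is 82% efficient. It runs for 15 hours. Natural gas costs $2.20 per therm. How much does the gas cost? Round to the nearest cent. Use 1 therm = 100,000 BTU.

Heat delivered = 73,100 BTU/h × 15 h = 1,096,500 BTU
Gas input = 1,096,500 / 0.82 = 1,337,195 BTU
= 1,337,195 / 100,000 = 13.37 therm
Cost = 13.37 × $2.20/therm = $29.42

$29.42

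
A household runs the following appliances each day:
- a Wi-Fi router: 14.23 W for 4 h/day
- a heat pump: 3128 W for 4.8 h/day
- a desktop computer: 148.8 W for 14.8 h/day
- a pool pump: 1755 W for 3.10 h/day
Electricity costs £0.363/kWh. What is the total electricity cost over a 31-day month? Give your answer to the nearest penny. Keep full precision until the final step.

£255.60

Wi-Fi router: 14.23 W × 4 h × 31 d = 1,765 Wh = 1.765 kWh
heat pump: 3128 W × 4.8 h × 31 d = 465,446 Wh = 465.4 kWh
desktop computer: 148.8 W × 14.8 h × 31 d = 68,269 Wh = 68.27 kWh
pool pump: 1755 W × 3.10 h × 31 d = 168,656 Wh = 168.7 kWh
Total energy = 1.765 + 465.4 + 68.27 + 168.7 = 704.1 kWh
Cost = 704.1 kWh × £0.363 = £255.60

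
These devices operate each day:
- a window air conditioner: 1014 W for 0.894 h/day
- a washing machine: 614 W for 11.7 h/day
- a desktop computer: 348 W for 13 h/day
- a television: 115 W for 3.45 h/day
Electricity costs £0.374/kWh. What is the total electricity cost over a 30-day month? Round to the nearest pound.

£146

window air conditioner: 1014 W × 0.894 h × 30 d = 27,195 Wh = 27.2 kWh
washing machine: 614 W × 11.7 h × 30 d = 215,514 Wh = 215.5 kWh
desktop computer: 348 W × 13 h × 30 d = 135,720 Wh = 135.7 kWh
television: 115 W × 3.45 h × 30 d = 11,902 Wh = 11.9 kWh
Total energy = 27.2 + 215.5 + 135.7 + 11.9 = 390.3 kWh
Cost = 390.3 kWh × £0.374 = £145.98 ≈ £146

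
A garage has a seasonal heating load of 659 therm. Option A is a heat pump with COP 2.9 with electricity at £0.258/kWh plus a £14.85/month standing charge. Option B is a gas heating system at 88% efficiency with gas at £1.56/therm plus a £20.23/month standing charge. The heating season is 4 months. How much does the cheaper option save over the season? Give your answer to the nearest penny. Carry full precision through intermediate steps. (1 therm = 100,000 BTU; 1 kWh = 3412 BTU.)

Heat load = 659 therm × 100,000 = 65,900,000 BTU
Gas: input = 65,900,000 / 0.88 = 74,886,364 BTU = 748.9 therm → 748.9 × £1.56 = £1,168.23; + 4 × £20.23 standing = £1,249.15
Heat pump: 65,900,000 BTU / 3412 = 19,310 kWh heat; / 2.9 = 6,660 kWh in → × £0.258 = £1,718.30; + 4 × £14.85 standing = £1,777.70
Difference = |£1,249.15 − £1,777.70| = £528.55

£528.55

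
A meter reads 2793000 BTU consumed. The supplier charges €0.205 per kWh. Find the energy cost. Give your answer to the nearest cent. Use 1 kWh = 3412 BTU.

€167.81

2793000 BTU × (0.00029308 kWh/BTU) = 818.6 kWh
Cost = 818.6 kWh × €0.205/kWh = €167.81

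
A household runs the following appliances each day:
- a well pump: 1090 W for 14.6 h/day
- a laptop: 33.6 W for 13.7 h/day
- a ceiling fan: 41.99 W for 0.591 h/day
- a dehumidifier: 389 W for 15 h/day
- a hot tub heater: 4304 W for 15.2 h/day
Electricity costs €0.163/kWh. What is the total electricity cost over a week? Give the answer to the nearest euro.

€100

well pump: 1090 W × 14.6 h × 7 d = 111,398 Wh = 111.4 kWh
laptop: 33.6 W × 13.7 h × 7 d = 3,222 Wh = 3.222 kWh
ceiling fan: 41.99 W × 0.591 h × 7 d = 174 Wh = 0.1737 kWh
dehumidifier: 389 W × 15 h × 7 d = 40,845 Wh = 40.84 kWh
hot tub heater: 4304 W × 15.2 h × 7 d = 457,946 Wh = 457.9 kWh
Total energy = 111.4 + 3.222 + 0.1737 + 40.84 + 457.9 = 613.6 kWh
Cost = 613.6 kWh × €0.163 = €100.01 ≈ €100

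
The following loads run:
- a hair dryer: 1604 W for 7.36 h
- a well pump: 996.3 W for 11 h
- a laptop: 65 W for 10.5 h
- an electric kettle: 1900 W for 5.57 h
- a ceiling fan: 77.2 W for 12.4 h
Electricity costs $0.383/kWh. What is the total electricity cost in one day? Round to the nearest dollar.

hair dryer: 1604 W × 7.36 h = 11,805 Wh = 11.81 kWh
well pump: 996.3 W × 11 h = 10,959 Wh = 10.96 kWh
laptop: 65 W × 10.5 h = 682 Wh = 0.6825 kWh
electric kettle: 1900 W × 5.57 h = 10,583 Wh = 10.58 kWh
ceiling fan: 77.2 W × 12.4 h = 957 Wh = 0.9573 kWh
Total energy = 11.81 + 10.96 + 0.6825 + 10.58 + 0.9573 = 34.99 kWh
Cost = 34.99 kWh × $0.383 = $13.40 ≈ $13

$13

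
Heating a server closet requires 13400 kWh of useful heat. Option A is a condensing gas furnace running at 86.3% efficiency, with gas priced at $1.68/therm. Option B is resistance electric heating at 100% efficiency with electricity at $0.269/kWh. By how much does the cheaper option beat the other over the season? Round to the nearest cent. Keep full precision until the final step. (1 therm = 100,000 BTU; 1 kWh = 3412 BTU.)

$2714.55

Heat load = 13400 kWh × 3412 = 45,720,800 BTU
Gas: input = 45,720,800 / 0.863 = 52,978,911 BTU = 529.8 therm → 529.8 × $1.68 = $890.05
Electric: 45,720,800 BTU / 3412 = 13,400 kWh → × $0.269 = $3,604.60
Difference = |$890.05 − $3,604.60| = $2,714.55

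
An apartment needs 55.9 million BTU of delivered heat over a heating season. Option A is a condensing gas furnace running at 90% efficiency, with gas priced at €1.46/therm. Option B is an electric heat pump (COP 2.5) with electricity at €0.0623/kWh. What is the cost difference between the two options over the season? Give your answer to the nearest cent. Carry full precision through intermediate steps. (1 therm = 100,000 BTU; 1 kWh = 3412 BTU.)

Heat load = 55.9 × 10⁶ BTU = 55,900,000 BTU
Gas: input = 55,900,000 / 0.90 = 62,111,111 BTU = 621.1 therm → 621.1 × €1.46 = €906.82
Heat pump: 55,900,000 BTU / 3412 = 16,380 kWh heat; / 2.5 = 6,553 kWh in → × €0.0623 = €408.27
Difference = |€906.82 − €408.27| = €498.55

€498.55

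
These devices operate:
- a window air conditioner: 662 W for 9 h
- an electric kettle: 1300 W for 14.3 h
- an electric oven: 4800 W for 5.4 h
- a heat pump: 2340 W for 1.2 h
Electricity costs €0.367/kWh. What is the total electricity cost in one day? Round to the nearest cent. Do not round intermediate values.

€19.55

window air conditioner: 662 W × 9 h = 5,958 Wh = 5.958 kWh
electric kettle: 1300 W × 14.3 h = 18,590 Wh = 18.59 kWh
electric oven: 4800 W × 5.4 h = 25,920 Wh = 25.92 kWh
heat pump: 2340 W × 1.2 h = 2,808 Wh = 2.808 kWh
Total energy = 5.958 + 18.59 + 25.92 + 2.808 = 53.28 kWh
Cost = 53.28 kWh × €0.367 = €19.55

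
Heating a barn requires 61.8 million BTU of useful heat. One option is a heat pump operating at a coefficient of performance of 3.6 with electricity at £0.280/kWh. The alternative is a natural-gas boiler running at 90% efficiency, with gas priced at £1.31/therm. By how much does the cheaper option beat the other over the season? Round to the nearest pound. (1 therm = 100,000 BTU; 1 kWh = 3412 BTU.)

Heat load = 61.8 × 10⁶ BTU = 61,800,000 BTU
Gas: input = 61,800,000 / 0.90 = 68,666,667 BTU = 686.7 therm → 686.7 × £1.31 = £899.53
Heat pump: 61,800,000 BTU / 3412 = 18,110 kWh heat; / 3.6 = 5,031 kWh in → × £0.280 = £1,408.75
Difference = |£899.53 − £1,408.75| = £509.22 ≈ £509

£509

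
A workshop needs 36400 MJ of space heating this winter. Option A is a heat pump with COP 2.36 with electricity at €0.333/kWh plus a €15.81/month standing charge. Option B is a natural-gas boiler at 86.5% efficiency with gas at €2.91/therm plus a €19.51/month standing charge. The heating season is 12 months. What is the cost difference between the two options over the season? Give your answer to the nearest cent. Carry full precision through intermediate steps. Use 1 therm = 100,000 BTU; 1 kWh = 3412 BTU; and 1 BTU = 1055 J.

€221.71

Heat load = 36400 MJ = 36,400,000,000 J / 1055 = 34,502,370 BTU
Gas: input = 34,502,370 / 0.865 = 39,887,133 BTU = 398.9 therm → 398.9 × €2.91 = €1,160.72; + 12 × €19.51 standing = €1,394.84
Heat pump: 34,502,370 BTU / 3412 = 10,110 kWh heat; / 2.36 = 4,285 kWh in → × €0.333 = €1,426.83; + 12 × €15.81 standing = €1,616.55
Difference = |€1,394.84 − €1,616.55| = €221.71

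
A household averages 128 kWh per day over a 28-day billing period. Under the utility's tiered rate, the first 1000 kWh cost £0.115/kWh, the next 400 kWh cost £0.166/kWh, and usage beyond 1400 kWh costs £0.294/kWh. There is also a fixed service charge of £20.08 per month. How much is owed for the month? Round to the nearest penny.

Usage = 128 kWh/day × 28 days = 3584 kWh
First 1000 kWh × £0.115 = £115.00
Next 400 kWh × £0.166 = £66.40
Remaining 2184 kWh × £0.294 = £642.10
Energy charge = £823.50; + service £20.08 = £843.58

£843.58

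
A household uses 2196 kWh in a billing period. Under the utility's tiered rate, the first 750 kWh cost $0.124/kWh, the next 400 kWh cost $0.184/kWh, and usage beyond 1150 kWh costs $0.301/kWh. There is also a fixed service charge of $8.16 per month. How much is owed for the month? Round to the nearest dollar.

$490

First 750 kWh × $0.124 = $93.00
Next 400 kWh × $0.184 = $73.60
Remaining 1046 kWh × $0.301 = $314.85
Energy charge = $481.45; + service $8.16 = $489.61 ≈ $490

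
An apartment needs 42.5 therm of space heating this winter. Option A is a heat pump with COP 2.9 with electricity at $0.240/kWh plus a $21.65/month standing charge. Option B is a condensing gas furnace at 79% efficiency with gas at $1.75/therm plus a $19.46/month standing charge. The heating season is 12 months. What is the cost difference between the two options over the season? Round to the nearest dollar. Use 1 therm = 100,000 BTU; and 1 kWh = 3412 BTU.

Heat load = 42.5 therm × 100,000 = 4,250,000 BTU
Gas: input = 4,250,000 / 0.79 = 5,379,747 BTU = 53.8 therm → 53.8 × $1.75 = $94.15; + 12 × $19.46 standing = $327.67
Heat pump: 4,250,000 BTU / 3412 = 1,246 kWh heat; / 2.9 = 429.5 kWh in → × $0.240 = $103.08; + 12 × $21.65 standing = $362.88
Difference = |$327.67 − $362.88| = $35.22 ≈ $35

$35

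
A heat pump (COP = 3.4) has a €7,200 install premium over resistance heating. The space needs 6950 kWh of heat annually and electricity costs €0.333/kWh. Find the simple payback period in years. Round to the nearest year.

4 years

Resistance: 6950 kWh × €0.333 = €2,314.35/yr
Heat pump: 6950 / 3.4 = 2044 kWh in → × €0.333 = €680.69/yr
Annual savings = €1,633.66
Payback = €7,200 / €1,633.66 = 4.41 years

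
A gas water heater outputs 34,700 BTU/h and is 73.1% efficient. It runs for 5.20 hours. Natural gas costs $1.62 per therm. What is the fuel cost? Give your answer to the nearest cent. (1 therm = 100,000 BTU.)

Heat delivered = 34,700 BTU/h × 5.20 h = 180,440 BTU
Gas input = 180,440 / 0.731 = 246,840 BTU
= 246,840 / 100,000 = 2.468 therm
Cost = 2.468 × $1.62/therm = $4.00

$4.00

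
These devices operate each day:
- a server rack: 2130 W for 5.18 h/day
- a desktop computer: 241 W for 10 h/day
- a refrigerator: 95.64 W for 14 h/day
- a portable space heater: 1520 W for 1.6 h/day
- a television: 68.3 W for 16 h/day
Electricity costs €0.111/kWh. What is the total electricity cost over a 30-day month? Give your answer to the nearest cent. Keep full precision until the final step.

server rack: 2130 W × 5.18 h × 30 d = 331,002 Wh = 331 kWh
desktop computer: 241 W × 10 h × 30 d = 72,300 Wh = 72.3 kWh
refrigerator: 95.64 W × 14 h × 30 d = 40,169 Wh = 40.17 kWh
portable space heater: 1520 W × 1.6 h × 30 d = 72,960 Wh = 72.96 kWh
television: 68.3 W × 16 h × 30 d = 32,784 Wh = 32.78 kWh
Total energy = 331 + 72.3 + 40.17 + 72.96 + 32.78 = 549.2 kWh
Cost = 549.2 kWh × €0.111 = €60.96

€60.96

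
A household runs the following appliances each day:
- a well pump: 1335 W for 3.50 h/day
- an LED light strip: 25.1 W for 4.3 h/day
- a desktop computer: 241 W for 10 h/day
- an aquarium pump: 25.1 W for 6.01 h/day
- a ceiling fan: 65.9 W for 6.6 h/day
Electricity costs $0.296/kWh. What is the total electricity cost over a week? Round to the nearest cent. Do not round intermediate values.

well pump: 1335 W × 3.50 h × 7 d = 32,708 Wh = 32.71 kWh
LED light strip: 25.1 W × 4.3 h × 7 d = 756 Wh = 0.7555 kWh
desktop computer: 241 W × 10 h × 7 d = 16,870 Wh = 16.87 kWh
aquarium pump: 25.1 W × 6.01 h × 7 d = 1,056 Wh = 1.056 kWh
ceiling fan: 65.9 W × 6.6 h × 7 d = 3,045 Wh = 3.045 kWh
Total energy = 32.71 + 0.7555 + 16.87 + 1.056 + 3.045 = 54.43 kWh
Cost = 54.43 kWh × $0.296 = $16.11

$16.11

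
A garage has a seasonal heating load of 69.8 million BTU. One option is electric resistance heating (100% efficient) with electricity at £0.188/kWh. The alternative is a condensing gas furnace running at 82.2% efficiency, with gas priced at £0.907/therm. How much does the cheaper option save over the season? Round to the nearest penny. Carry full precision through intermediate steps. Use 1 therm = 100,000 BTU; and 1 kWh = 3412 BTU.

Heat load = 69.8 × 10⁶ BTU = 69,800,000 BTU
Gas: input = 69,800,000 / 0.822 = 84,914,842 BTU = 849.1 therm → 849.1 × £0.907 = £770.18
Electric: 69,800,000 BTU / 3412 = 20,460 kWh → × £0.188 = £3,845.96
Difference = |£770.18 − £3,845.96| = £3,075.78

£3075.78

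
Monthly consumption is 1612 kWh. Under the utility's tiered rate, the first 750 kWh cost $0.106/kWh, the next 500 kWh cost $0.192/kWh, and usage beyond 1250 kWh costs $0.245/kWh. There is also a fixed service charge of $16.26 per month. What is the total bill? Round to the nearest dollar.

$280

First 750 kWh × $0.106 = $79.50
Next 500 kWh × $0.192 = $96.00
Remaining 362 kWh × $0.245 = $88.69
Energy charge = $264.19; + service $16.26 = $280.45 ≈ $280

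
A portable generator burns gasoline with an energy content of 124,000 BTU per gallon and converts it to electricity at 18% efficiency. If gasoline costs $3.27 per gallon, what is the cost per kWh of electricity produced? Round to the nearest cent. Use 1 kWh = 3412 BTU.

$0.50

Electrical output per gallon = 124,000 BTU × 0.18 / 3412 BTU/kWh = 6.542 kWh
Cost per kWh = $3.27 / 6.542 kWh = $0.500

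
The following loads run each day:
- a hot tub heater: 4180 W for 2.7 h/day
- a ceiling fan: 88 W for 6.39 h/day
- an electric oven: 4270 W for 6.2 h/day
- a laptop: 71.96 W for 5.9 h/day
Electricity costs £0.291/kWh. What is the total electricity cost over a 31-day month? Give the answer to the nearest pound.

£350

hot tub heater: 4180 W × 2.7 h × 31 d = 349,866 Wh = 349.9 kWh
ceiling fan: 88 W × 6.39 h × 31 d = 17,432 Wh = 17.43 kWh
electric oven: 4270 W × 6.2 h × 31 d = 820,694 Wh = 820.7 kWh
laptop: 71.96 W × 5.9 h × 31 d = 13,161 Wh = 13.16 kWh
Total energy = 349.9 + 17.43 + 820.7 + 13.16 = 1,201 kWh
Cost = 1,201 kWh × £0.291 = £349.54 ≈ £350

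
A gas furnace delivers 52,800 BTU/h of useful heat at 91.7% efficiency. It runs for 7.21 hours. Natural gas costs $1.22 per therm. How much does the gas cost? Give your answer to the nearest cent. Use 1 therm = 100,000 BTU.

$5.06

Heat delivered = 52,800 BTU/h × 7.21 h = 380,688 BTU
Gas input = 380,688 / 0.917 = 415,145 BTU
= 415,145 / 100,000 = 4.151 therm
Cost = 4.151 × $1.22/therm = $5.06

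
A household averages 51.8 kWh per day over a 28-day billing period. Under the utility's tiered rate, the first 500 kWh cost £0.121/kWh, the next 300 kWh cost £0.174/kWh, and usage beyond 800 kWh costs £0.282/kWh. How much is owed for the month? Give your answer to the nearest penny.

£296.11

Usage = 51.8 kWh/day × 28 days = 1450.4 kWh
First 500 kWh × £0.121 = £60.50
Next 300 kWh × £0.174 = £52.20
Remaining 650.4 kWh × £0.282 = £183.41
Total = £296.11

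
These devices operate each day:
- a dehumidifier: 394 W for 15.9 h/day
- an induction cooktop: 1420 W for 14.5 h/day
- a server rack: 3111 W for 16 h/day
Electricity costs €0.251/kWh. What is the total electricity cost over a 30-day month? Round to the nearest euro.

dehumidifier: 394 W × 15.9 h × 30 d = 187,938 Wh = 187.9 kWh
induction cooktop: 1420 W × 14.5 h × 30 d = 617,700 Wh = 617.7 kWh
server rack: 3111 W × 16 h × 30 d = 1,493,280 Wh = 1,493 kWh
Total energy = 187.9 + 617.7 + 1,493 = 2,299 kWh
Cost = 2,299 kWh × €0.251 = €577.03 ≈ €577

€577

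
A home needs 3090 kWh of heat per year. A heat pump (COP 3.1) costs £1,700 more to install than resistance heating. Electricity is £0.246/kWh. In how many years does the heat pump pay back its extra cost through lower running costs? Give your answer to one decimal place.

Resistance: 3090 kWh × £0.246 = £760.14/yr
Heat pump: 3090 / 3.1 = 996.8 kWh in → × £0.246 = £245.21/yr
Annual savings = £514.93
Payback = £1,700 / £514.93 = 3.3 years

3.3 years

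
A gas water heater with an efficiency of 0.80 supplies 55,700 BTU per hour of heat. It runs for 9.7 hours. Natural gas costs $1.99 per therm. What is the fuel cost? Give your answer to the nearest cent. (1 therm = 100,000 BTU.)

$13.44

Heat delivered = 55,700 BTU/h × 9.7 h = 540,290 BTU
Gas input = 540,290 / 0.80 = 675,362 BTU
= 675,362 / 100,000 = 6.754 therm
Cost = 6.754 × $1.99/therm = $13.44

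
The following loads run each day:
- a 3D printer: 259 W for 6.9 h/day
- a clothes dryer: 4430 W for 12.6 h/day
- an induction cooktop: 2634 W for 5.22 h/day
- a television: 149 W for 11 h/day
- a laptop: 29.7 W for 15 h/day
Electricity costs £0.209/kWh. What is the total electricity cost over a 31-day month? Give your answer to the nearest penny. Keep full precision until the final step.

£475.81

3D printer: 259 W × 6.9 h × 31 d = 55,400 Wh = 55.4 kWh
clothes dryer: 4430 W × 12.6 h × 31 d = 1,730,358 Wh = 1,730 kWh
induction cooktop: 2634 W × 5.22 h × 31 d = 426,234 Wh = 426.2 kWh
television: 149 W × 11 h × 31 d = 50,809 Wh = 50.81 kWh
laptop: 29.7 W × 15 h × 31 d = 13,810 Wh = 13.81 kWh
Total energy = 55.4 + 1,730 + 426.2 + 50.81 + 13.81 = 2,277 kWh
Cost = 2,277 kWh × £0.209 = £475.81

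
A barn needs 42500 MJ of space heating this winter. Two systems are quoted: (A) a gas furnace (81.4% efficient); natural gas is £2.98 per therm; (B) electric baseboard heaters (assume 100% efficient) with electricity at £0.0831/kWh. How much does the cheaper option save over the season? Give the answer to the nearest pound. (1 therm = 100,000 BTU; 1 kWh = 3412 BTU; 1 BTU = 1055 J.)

Heat load = 42500 MJ = 42,500,000,000 J / 1055 = 40,284,360 BTU
Gas: input = 40,284,360 / 0.814 = 49,489,386 BTU = 494.9 therm → 494.9 × £2.98 = £1,474.78
Electric: 40,284,360 BTU / 3412 = 11,810 kWh → × £0.0831 = £981.13
Difference = |£1,474.78 − £981.13| = £493.65 ≈ £494

£494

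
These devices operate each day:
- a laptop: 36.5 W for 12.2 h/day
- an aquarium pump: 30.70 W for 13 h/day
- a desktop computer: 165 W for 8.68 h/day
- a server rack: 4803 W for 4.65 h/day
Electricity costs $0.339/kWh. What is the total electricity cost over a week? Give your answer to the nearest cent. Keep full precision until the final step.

laptop: 36.5 W × 12.2 h × 7 d = 3,117 Wh = 3.117 kWh
aquarium pump: 30.70 W × 13 h × 7 d = 2,794 Wh = 2.794 kWh
desktop computer: 165 W × 8.68 h × 7 d = 10,025 Wh = 10.03 kWh
server rack: 4803 W × 4.65 h × 7 d = 156,338 Wh = 156.3 kWh
Total energy = 3.117 + 2.794 + 10.03 + 156.3 = 172.3 kWh
Cost = 172.3 kWh × $0.339 = $58.40

$58.40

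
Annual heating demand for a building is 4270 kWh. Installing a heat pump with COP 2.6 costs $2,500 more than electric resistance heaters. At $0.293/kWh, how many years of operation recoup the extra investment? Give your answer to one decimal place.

Resistance: 4270 kWh × $0.293 = $1,251.11/yr
Heat pump: 4270 / 2.6 = 1642 kWh in → × $0.293 = $481.20/yr
Annual savings = $769.91
Payback = $2,500 / $769.91 = 3.25 years

3.2 years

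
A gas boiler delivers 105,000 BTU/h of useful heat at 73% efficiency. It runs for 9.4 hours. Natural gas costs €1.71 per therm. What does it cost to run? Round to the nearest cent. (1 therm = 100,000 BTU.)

€23.12

Heat delivered = 105,000 BTU/h × 9.4 h = 987,000 BTU
Gas input = 987,000 / 0.73 = 1,352,055 BTU
= 1,352,055 / 100,000 = 13.52 therm
Cost = 13.52 × €1.71/therm = €23.12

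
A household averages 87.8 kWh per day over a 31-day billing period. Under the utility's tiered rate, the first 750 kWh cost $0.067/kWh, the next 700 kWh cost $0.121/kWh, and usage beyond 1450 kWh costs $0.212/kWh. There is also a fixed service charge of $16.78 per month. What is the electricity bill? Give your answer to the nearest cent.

$421.35

Usage = 87.8 kWh/day × 31 days = 2721.8 kWh
First 750 kWh × $0.067 = $50.25
Next 700 kWh × $0.121 = $84.70
Remaining 1271.8 kWh × $0.212 = $269.62
Energy charge = $404.57; + service $16.78 = $421.35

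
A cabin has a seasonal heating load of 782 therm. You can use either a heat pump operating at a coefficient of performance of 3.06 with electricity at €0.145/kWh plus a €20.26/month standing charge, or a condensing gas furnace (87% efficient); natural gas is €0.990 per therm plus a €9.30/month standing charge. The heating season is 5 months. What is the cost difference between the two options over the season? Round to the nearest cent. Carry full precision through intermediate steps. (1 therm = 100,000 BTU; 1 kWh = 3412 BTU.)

€250.97

Heat load = 782 therm × 100,000 = 78,200,000 BTU
Gas: input = 78,200,000 / 0.87 = 89,885,057 BTU = 898.9 therm → 898.9 × €0.990 = €889.86; + 5 × €9.30 standing = €936.36
Heat pump: 78,200,000 BTU / 3412 = 22,920 kWh heat; / 3.06 = 7,490 kWh in → × €0.145 = €1,086.04; + 5 × €20.26 standing = €1,187.34
Difference = |€936.36 − €1,187.34| = €250.97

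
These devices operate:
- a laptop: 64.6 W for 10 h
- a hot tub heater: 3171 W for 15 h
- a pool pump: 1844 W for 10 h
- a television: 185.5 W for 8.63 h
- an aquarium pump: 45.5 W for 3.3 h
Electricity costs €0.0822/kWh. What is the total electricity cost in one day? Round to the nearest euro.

laptop: 64.6 W × 10 h = 646 Wh = 0.646 kWh
hot tub heater: 3171 W × 15 h = 47,565 Wh = 47.56 kWh
pool pump: 1844 W × 10 h = 18,440 Wh = 18.44 kWh
television: 185.5 W × 8.63 h = 1,601 Wh = 1.601 kWh
aquarium pump: 45.5 W × 3.3 h = 150 Wh = 0.1502 kWh
Total energy = 0.646 + 47.56 + 18.44 + 1.601 + 0.1502 = 68.4 kWh
Cost = 68.4 kWh × €0.0822 = €5.62 ≈ €6

€6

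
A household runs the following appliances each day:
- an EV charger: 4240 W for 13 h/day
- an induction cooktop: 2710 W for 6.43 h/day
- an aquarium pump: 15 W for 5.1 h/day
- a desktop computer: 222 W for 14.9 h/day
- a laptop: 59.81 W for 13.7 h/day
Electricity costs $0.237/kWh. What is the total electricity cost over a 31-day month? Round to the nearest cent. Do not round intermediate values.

EV charger: 4240 W × 13 h × 31 d = 1,708,720 Wh = 1,709 kWh
induction cooktop: 2710 W × 6.43 h × 31 d = 540,184 Wh = 540.2 kWh
aquarium pump: 15 W × 5.1 h × 31 d = 2,372 Wh = 2.372 kWh
desktop computer: 222 W × 14.9 h × 31 d = 102,542 Wh = 102.5 kWh
laptop: 59.81 W × 13.7 h × 31 d = 25,401 Wh = 25.4 kWh
Total energy = 1,709 + 540.2 + 2.372 + 102.5 + 25.4 = 2,379 kWh
Cost = 2,379 kWh × $0.237 = $563.87

$563.87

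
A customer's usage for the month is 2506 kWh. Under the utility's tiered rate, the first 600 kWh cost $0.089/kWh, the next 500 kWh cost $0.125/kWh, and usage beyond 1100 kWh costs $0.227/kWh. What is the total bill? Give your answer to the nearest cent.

First 600 kWh × $0.089 = $53.40
Next 500 kWh × $0.125 = $62.50
Remaining 1406 kWh × $0.227 = $319.16
Total = $435.06

$435.06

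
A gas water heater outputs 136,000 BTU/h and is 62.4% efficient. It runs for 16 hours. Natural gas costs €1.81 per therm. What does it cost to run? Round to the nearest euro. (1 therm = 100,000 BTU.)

Heat delivered = 136,000 BTU/h × 16 h = 2,176,000 BTU
Gas input = 2,176,000 / 0.624 = 3,487,179 BTU
= 3,487,179 / 100,000 = 34.87 therm
Cost = 34.87 × €1.81/therm = €63.12 ≈ €63

€63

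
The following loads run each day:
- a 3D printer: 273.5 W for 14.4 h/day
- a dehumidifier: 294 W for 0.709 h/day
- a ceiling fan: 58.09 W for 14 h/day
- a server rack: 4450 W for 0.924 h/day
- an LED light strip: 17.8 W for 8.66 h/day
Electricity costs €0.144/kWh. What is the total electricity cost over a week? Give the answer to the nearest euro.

3D printer: 273.5 W × 14.4 h × 7 d = 27,569 Wh = 27.57 kWh
dehumidifier: 294 W × 0.709 h × 7 d = 1,459 Wh = 1.459 kWh
ceiling fan: 58.09 W × 14 h × 7 d = 5,693 Wh = 5.693 kWh
server rack: 4450 W × 0.924 h × 7 d = 28,783 Wh = 28.78 kWh
LED light strip: 17.8 W × 8.66 h × 7 d = 1,079 Wh = 1.079 kWh
Total energy = 27.57 + 1.459 + 5.693 + 28.78 + 1.079 = 64.58 kWh
Cost = 64.58 kWh × €0.144 = €9.30 ≈ €9

€9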